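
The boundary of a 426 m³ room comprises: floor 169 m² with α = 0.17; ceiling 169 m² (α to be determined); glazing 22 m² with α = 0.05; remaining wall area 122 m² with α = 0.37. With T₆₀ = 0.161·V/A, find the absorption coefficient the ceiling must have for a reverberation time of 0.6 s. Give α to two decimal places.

A = 0.161·V/T₆₀ = 0.161·426/0.6 = 114.31 m² sabins.
Absorption from the other surfaces = 169·0.17 + 22·0.05 + 122·0.37 = 74.97 m², so the ceiling must supply 39.34 m² over 169 m².
α = 39.34/169 = 0.233.

0.23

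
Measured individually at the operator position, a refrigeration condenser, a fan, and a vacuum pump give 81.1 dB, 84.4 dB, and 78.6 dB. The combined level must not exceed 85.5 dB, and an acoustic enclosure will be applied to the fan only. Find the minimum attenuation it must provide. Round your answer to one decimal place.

2.5 dB

Fixed contribution from the other sources: Σ 10^(L/10) = 10^(81.1/10) + 10^(78.6/10) = 2.013e+08 (83.04 dB).
The limit corresponds to 10^(85.5/10) = 3.548e+08; subtracting the fixed part leaves 1.535e+08 for the fan, i.e. 81.86 dB.
So the fan must be reduced from 84.4 to 81.86 dB: IL = 2.54 dB.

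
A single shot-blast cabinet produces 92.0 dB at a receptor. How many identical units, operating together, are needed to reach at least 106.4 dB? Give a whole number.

28

Need L₁ + 10·log₁₀ N ≥ 106.4, i.e. log₁₀ N ≥ 1.44.
N ≥ 10^(14.4/10) = 27.542, so N = 28.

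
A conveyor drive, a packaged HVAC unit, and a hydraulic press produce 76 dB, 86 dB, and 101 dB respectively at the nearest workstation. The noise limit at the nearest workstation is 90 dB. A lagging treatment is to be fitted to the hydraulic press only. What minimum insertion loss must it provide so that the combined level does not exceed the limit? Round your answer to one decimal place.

13.5 dB

Fixed contribution from the other sources: Σ 10^(L/10) = 10^(76/10) + 10^(86/10) = 4.379e+08 (86.41 dB).
The limit corresponds to 10^(90/10) = 1.000e+09; subtracting the fixed part leaves 5.621e+08 for the hydraulic press, i.e. 87.50 dB.
Required insertion loss = 101 − 87.50 = 13.50 dB.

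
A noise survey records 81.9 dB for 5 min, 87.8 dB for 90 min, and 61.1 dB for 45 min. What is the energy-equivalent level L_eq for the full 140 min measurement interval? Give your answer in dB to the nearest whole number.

86 dB

Weight each interval's intensity by its duration and average over T = 140 min:
Σ tᵢ·10^(Lᵢ/10) = 5·10^(81.9/10) + 90·10^(87.8/10) + 45·10^(61.1/10) = 5.506e+10.
L_eq = 10·log₁₀(5.506e+10/140) = 85.95 dB.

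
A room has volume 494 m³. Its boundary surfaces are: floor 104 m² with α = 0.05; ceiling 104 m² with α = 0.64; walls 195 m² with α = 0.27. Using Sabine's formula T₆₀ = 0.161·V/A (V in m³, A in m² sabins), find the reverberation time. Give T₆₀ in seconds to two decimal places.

Summing Sᵢαᵢ: 104·0.05 + 104·0.64 + 195·0.27 = 124.41 m².
T₆₀ = 0.161·V/A = 0.161·494/124.41 = 0.639 s.

0.64 s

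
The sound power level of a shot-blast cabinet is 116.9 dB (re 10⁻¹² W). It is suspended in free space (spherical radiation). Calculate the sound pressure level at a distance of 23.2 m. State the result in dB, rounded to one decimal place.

The power spreads over a sphere of area 4π·r², so L_p = L_w − 10·log₁₀(4π·r²).
4π·r² = 6764 m², 10·log₁₀ of that is 38.302 dB.
L_p = 116.9 − 38.302 = 78.60 dB.

78.6 dB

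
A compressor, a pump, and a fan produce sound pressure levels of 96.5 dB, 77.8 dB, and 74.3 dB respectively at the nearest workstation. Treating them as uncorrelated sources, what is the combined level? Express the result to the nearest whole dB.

For uncorrelated sources the intensities add, so convert each level to linear form, sum, and take 10·log₁₀ of the total.
Σ 10^(L/10) = 10^(96.5/10) + 10^(77.8/10) + 10^(74.3/10) = 4.554e+09.
L_total = 10·log₁₀(4.554e+09) = 96.58 dB.

97 dB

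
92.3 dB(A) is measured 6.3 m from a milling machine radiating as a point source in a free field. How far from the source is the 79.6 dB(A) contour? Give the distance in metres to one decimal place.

27.2 m

The 12.7 dB drop corresponds to a distance ratio of 10^(12.7/20) for a point source.
r₂ = 6.3·10^((92.3−79.6)/20) = 6.3·10^(12.7/20) = 27.19 m.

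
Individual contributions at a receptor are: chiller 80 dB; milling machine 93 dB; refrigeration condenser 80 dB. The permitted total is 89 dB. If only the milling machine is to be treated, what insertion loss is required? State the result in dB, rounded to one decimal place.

Everything except the milling machine sums to 10^(80/10) + 10^(80/10) = 2.000e+08 in linear terms, 83.01 dB.
To meet 89 dB overall, the treated milling machine may contribute at most 10^(89/10) − 2.000e+08 = 5.943e+08, i.e. 87.74 dB.
Required insertion loss = 93 − 87.74 = 5.26 dB.

5.3 dB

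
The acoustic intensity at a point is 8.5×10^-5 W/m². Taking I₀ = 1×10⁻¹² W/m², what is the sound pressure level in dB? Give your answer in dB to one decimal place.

79.3 dB

Dividing by I₀ shifts the exponent by 12: I/I₀ = 8.5×10^7.
L = 10·(0.9294 + 7) = 79.29 dB.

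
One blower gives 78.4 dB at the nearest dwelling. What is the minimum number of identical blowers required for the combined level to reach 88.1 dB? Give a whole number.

10

Need L₁ + 10·log₁₀ N ≥ 88.1, i.e. log₁₀ N ≥ 0.97.
N ≥ 10^(9.7/10) = 9.333, so N = 10.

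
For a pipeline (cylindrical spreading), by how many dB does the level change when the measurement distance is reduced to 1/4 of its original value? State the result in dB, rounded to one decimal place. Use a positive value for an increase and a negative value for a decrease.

+6.0 dB

Line-source spreading: ΔL = −10·log₁₀(r₂/r₁).
ΔL = −10·log₁₀(0.25) = +6.02 dB.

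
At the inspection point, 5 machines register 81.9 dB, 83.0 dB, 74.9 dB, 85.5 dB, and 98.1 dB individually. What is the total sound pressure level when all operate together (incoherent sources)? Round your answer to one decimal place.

For uncorrelated sources the intensities add, so convert each level to linear form, sum, and take 10·log₁₀ of the total.
Σ 10^(L/10) = 10^(81.9/10) + 10^(83.0/10) + 10^(74.9/10) + 10^(85.5/10) + 10^(98.1/10) = 7.197e+09.
L_total = 10·log₁₀(7.197e+09) = 98.57 dB.

98.6 dB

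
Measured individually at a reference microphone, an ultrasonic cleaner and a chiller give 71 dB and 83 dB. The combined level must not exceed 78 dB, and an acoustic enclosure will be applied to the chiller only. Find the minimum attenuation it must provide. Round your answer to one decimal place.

Fixed contribution from the other source: Σ 10^(L/10) = 10^(71/10) = 1.259e+07 (71.00 dB).
To meet 78 dB overall, the treated chiller may contribute at most 10^(78/10) − 1.259e+07 = 5.051e+07, i.e. 77.03 dB.
So the chiller must be reduced from 83 to 77.03 dB: IL = 5.97 dB.

6.0 dB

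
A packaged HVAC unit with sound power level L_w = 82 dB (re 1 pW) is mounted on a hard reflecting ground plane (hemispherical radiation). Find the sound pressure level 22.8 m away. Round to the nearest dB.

L_p = L_w − 10·log₁₀(2π·r²) with r = 22.8 m.
2π·r² = 3266 m², 10·log₁₀ of that is 35.140 dB.
L_p = 82 − 35.140 = 46.86 dB.

47 dB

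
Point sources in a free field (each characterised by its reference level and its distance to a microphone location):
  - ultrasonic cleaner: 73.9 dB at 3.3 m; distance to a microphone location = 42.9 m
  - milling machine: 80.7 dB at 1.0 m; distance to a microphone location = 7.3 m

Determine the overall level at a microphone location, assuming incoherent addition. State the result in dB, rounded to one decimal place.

63.7 dB

Apply inverse-square spreading to bring every level to the receiver, then sum 10^(L/10).
ultrasonic cleaner: 73.9 − 20·log₁₀(42.9/3.3) = 73.9 − 22.28 = 51.62 dB.
milling machine: 80.7 − 20·log₁₀(7.3/1.0) = 80.7 − 17.27 = 63.43 dB.
Σ 10^(L/10) = 2.350e+06 → L_total = 10·log₁₀(2.350e+06) = 63.71 dB.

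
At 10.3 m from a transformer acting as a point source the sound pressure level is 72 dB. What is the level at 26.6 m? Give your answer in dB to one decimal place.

For a point source, L₂ = L₁ − 20·log₁₀(r₂/r₁).
L₂ = 72 − 20·log₁₀(26.6/10.3) = 72 − 8.241 = 63.76 dB.

63.8 dB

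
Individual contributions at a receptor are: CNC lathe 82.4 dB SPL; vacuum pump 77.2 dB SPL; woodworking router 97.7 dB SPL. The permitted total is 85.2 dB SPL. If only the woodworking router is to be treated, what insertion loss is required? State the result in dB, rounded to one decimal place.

Fixed contribution from the other sources: Σ 10^(L/10) = 10^(82.4/10) + 10^(77.2/10) = 2.263e+08 (83.55 dB SPL).
The limit corresponds to 10^(85.2/10) = 3.311e+08; subtracting the fixed part leaves 1.049e+08 for the woodworking router, i.e. 80.21 dB SPL.
So the woodworking router must be reduced from 97.7 to 80.21 dB SPL: IL = 17.49 dB.

17.5 dB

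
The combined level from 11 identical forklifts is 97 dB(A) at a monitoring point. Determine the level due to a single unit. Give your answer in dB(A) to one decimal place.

86.6 dB(A)

Dividing the total intensity by 11 lowers the level by 10·log₁₀ 11 = 10.414 dB: L₁ = 97 − 10.414.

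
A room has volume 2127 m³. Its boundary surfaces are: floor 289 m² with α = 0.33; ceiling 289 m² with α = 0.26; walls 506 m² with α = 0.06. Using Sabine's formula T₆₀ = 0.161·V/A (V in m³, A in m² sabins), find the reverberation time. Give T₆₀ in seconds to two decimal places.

Total absorption A = 289·0.33 + 289·0.26 + 506·0.06 = 200.87 m² sabins.
T₆₀ = 0.161 × 2127 / 200.87 = 1.705 s.

1.70 s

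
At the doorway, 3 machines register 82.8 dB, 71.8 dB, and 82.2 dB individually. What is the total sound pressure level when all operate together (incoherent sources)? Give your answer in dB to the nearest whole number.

86 dB

For uncorrelated sources the intensities add, so convert each level to linear form, sum, and take 10·log₁₀ of the total.
Σ 10^(L/10) = 10^(82.8/10) + 10^(71.8/10) + 10^(82.2/10) = 3.716e+08.
L_total = 10·log₁₀(3.716e+08) = 85.70 dB.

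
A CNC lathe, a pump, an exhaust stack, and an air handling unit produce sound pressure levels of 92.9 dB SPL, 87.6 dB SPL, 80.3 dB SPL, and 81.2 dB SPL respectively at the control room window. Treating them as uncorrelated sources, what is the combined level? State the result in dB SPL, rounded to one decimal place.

For uncorrelated sources the intensities add, so convert each level to linear form, sum, and take 10·log₁₀ of the total.
Σ 10^(L/10) = 10^(92.9/10) + 10^(87.6/10) + 10^(80.3/10) + 10^(81.2/10) = 2.764e+09.
L_total = 10·log₁₀(2.764e+09) = 94.42 dB SPL.

94.4 dB SPL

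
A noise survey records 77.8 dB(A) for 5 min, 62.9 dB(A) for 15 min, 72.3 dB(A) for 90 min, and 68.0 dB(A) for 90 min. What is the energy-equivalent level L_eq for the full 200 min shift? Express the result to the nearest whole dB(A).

Weight each interval's intensity by its duration and average over T = 200 min:
Σ tᵢ·10^(Lᵢ/10) = 5·10^(77.8/10) + 15·10^(62.9/10) + 90·10^(72.3/10) + 90·10^(68.0/10) = 2.427e+09.
L_eq = 10·log₁₀(2.427e+09/200) = 70.84 dB(A).

71 dB(A)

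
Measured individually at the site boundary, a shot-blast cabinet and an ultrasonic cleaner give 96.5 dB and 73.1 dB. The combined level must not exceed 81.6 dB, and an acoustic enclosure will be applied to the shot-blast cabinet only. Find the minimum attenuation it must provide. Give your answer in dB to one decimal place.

Everything except the shot-blast cabinet sums to 10^(73.1/10) = 2.042e+07 in linear terms, 73.10 dB.
The limit corresponds to 10^(81.6/10) = 1.445e+08; subtracting the fixed part leaves 1.241e+08 for the shot-blast cabinet, i.e. 80.94 dB.
So the shot-blast cabinet must be reduced from 96.5 to 80.94 dB: IL = 15.56 dB.

15.6 dB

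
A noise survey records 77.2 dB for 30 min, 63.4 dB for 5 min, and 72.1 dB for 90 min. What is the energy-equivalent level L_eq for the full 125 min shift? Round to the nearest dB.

74 dB

L_eq = 10·log₁₀[(1/T)·Σ tᵢ·10^(Lᵢ/10)] with T = 125 min.
Σ tᵢ·10^(Lᵢ/10) = 30·10^(77.2/10) + 5·10^(63.4/10) + 90·10^(72.1/10) = 3.045e+09.
L_eq = 10·log₁₀(3.045e+09/125) = 73.87 dB.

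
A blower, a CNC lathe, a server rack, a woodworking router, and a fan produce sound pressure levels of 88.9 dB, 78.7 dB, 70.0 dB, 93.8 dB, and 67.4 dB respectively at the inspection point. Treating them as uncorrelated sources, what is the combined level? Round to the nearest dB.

For uncorrelated sources the intensities add, so convert each level to linear form, sum, and take 10·log₁₀ of the total.
Σ 10^(L/10) = 10^(88.9/10) + 10^(78.7/10) + 10^(70.0/10) + 10^(93.8/10) + 10^(67.4/10) = 3.265e+09.
L_total = 10·log₁₀(3.265e+09) = 95.14 dB.

95 dB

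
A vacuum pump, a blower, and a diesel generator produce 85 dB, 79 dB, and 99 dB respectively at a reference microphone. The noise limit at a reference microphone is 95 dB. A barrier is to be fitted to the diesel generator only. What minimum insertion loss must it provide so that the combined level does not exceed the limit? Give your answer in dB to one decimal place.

Fixed contribution from the other sources: Σ 10^(L/10) = 10^(85/10) + 10^(79/10) = 3.957e+08 (85.97 dB).
The limit corresponds to 10^(95/10) = 3.162e+09; subtracting the fixed part leaves 2.767e+09 for the diesel generator, i.e. 94.42 dB.
Required insertion loss = 99 − 94.42 = 4.58 dB.

4.6 dB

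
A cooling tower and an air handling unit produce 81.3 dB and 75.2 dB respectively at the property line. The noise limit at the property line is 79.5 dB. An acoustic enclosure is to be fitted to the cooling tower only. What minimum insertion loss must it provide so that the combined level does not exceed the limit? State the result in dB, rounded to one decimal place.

3.8 dB

The untreated sources together contribute 10^(75.2/10) = 3.311e+07, i.e. 75.20 dB.
To meet 79.5 dB overall, the treated cooling tower may contribute at most 10^(79.5/10) − 3.311e+07 = 5.601e+07, i.e. 77.48 dB.
Required insertion loss = 81.3 − 77.48 = 3.82 dB.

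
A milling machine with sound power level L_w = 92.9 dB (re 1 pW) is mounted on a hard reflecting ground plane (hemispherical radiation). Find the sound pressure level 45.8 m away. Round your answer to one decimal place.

51.7 dB

The power spreads over a hemisphere of area 2π·r², so L_p = L_w − 10·log₁₀(2π·r²).
2π·r² = 1.318e+04 m², 10·log₁₀ of that is 41.199 dB.
L_p = 92.9 − 41.199 = 51.70 dB.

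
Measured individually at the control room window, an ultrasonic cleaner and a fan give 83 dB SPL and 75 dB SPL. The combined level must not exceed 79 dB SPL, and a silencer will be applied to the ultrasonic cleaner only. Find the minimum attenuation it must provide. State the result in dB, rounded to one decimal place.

6.2 dB

The untreated sources together contribute 10^(75/10) = 3.162e+07, i.e. 75.00 dB SPL.
To meet 79 dB SPL overall, the treated ultrasonic cleaner may contribute at most 10^(79/10) − 3.162e+07 = 4.781e+07, i.e. 76.80 dB SPL.
Required insertion loss = 83 − 76.80 = 6.20 dB.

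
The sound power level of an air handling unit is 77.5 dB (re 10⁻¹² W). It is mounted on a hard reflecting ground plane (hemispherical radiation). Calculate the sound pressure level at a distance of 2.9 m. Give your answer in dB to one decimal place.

The power spreads over a hemisphere of area 2π·r², so L_p = L_w − 10·log₁₀(2π·r²).
2π·r² = 52.84 m², 10·log₁₀ of that is 17.230 dB.
L_p = 77.5 − 17.230 = 60.27 dB.

60.3 dB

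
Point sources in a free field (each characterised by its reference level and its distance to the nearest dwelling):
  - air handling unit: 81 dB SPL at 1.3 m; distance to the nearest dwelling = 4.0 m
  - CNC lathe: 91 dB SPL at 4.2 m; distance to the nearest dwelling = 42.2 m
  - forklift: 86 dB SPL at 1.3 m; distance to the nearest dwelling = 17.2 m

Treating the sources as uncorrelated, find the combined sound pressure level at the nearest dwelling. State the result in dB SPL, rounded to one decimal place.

74.5 dB SPL

Apply inverse-square spreading to bring every level to the receiver, then sum 10^(L/10).
air handling unit: 81 − 20·log₁₀(4.0/1.3) = 81 − 9.76 = 71.24 dB SPL.
CNC lathe: 91 − 20·log₁₀(42.2/4.2) = 91 − 20.04 = 70.96 dB SPL.
forklift: 86 − 20·log₁₀(17.2/1.3) = 86 − 22.43 = 63.57 dB SPL.
Σ 10^(L/10) = 2.804e+07 → L_total = 10·log₁₀(2.804e+07) = 74.48 dB SPL.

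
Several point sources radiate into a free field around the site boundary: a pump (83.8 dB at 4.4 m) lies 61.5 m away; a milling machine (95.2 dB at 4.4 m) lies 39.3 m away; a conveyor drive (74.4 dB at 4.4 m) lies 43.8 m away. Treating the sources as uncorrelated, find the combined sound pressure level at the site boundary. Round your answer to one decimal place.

76.3 dB

Apply inverse-square spreading to bring every level to the receiver, then sum 10^(L/10).
pump: 83.8 − 20·log₁₀(61.5/4.4) = 83.8 − 22.91 = 60.89 dB.
milling machine: 95.2 − 20·log₁₀(39.3/4.4) = 95.2 − 19.02 = 76.18 dB.
conveyor drive: 74.4 − 20·log₁₀(43.8/4.4) = 74.4 − 19.96 = 54.44 dB.
Σ 10^(L/10) = 4.301e+07 → L_total = 10·log₁₀(4.301e+07) = 76.34 dB.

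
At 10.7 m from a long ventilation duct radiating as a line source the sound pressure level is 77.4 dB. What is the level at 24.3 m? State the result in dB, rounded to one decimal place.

Cylindrical spreading from a line source gives a 10·log₁₀(r₂/r₁) drop.
L₂ = 77.4 − 10·log₁₀(24.3/10.7) = 77.4 − 3.562 = 73.84 dB.

73.8 dB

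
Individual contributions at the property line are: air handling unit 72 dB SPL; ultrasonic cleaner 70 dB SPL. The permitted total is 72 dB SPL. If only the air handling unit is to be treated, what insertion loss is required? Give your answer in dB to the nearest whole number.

Everything except the air handling unit sums to 10^(70/10) = 1.000e+07 in linear terms, 70.00 dB SPL.
To meet 72 dB SPL overall, the treated air handling unit may contribute at most 10^(72/10) − 1.000e+07 = 5.849e+06, i.e. 67.67 dB SPL.
Required insertion loss = 72 − 67.67 = 4.33 dB.

4 dB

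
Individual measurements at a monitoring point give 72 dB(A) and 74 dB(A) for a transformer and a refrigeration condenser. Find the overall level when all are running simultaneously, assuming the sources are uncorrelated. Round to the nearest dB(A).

Incoherent sources combine by intensity addition: L_total = 10·log₁₀(Σ 10^(L_i/10)).
Σ 10^(L/10) = 10^(72/10) + 10^(74/10) = 4.097e+07.
L_total = 10·log₁₀(4.097e+07) = 76.12 dB(A).

76 dB(A)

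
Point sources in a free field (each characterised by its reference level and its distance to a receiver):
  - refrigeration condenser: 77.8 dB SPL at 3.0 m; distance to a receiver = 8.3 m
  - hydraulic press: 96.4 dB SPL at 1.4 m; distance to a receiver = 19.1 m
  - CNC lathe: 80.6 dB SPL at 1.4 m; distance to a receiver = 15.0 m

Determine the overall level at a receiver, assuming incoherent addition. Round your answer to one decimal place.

75.1 dB SPL

First find each source's level at the receiver (point-source: −20·log₁₀(r/r_ref)), then combine on an intensity basis.
refrigeration condenser: 77.8 − 20·log₁₀(8.3/3.0) = 77.8 − 8.84 = 68.96 dB SPL.
hydraulic press: 96.4 − 20·log₁₀(19.1/1.4) = 96.4 − 22.70 = 73.70 dB SPL.
CNC lathe: 80.6 − 20·log₁₀(15.0/1.4) = 80.6 − 20.60 = 60.00 dB SPL.
Σ 10^(L/10) = 3.232e+07 → L_total = 10·log₁₀(3.232e+07) = 75.10 dB SPL.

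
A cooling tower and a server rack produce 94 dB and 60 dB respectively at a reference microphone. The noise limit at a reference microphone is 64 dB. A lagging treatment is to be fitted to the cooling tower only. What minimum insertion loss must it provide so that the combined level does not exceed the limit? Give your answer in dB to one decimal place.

Everything except the cooling tower sums to 10^(60/10) = 1.000e+06 in linear terms, 60.00 dB.
The limit corresponds to 10^(64/10) = 2.512e+06; subtracting the fixed part leaves 1.512e+06 for the cooling tower, i.e. 61.80 dB.
So the cooling tower must be reduced from 94 to 61.80 dB: IL = 32.20 dB.

32.2 dB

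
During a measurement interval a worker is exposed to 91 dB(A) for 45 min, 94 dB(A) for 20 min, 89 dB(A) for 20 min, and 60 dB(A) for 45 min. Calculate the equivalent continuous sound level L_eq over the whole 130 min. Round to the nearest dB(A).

90 dB(A)

Weight each interval's intensity by its duration and average over T = 130 min:
Σ tᵢ·10^(Lᵢ/10) = 45·10^(91/10) + 20·10^(94/10) + 20·10^(89/10) + 45·10^(60/10) = 1.228e+11.
L_eq = 10·log₁₀(1.228e+11/130) = 89.75 dB(A).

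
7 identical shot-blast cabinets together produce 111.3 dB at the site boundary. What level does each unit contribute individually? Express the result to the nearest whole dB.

7 equal contributions raise the level by 10·log₁₀ 7 = 8.451 dB, so each unit alone gives 111.3 − 8.451.

103 dB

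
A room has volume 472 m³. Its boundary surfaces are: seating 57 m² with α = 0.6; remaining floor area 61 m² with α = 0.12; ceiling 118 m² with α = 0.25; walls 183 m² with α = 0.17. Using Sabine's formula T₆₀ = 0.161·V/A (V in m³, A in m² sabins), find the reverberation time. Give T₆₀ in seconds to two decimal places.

0.74 s

A = Σ Sᵢαᵢ = 57·0.6 + 61·0.12 + 118·0.25 + 183·0.17 = 102.13 m².
T₆₀ = 0.161·V/A = 0.161·472/102.13 = 0.744 s.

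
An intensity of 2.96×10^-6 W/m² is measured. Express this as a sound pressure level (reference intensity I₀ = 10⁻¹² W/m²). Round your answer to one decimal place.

L = 10·log₁₀(I/I₀) = 10·log₁₀(2.96×10^-6/10⁻¹²) = 10·log₁₀(2.96×10^6).
L = 10·(0.4713 + 6) = 64.71 dB.

64.7 dB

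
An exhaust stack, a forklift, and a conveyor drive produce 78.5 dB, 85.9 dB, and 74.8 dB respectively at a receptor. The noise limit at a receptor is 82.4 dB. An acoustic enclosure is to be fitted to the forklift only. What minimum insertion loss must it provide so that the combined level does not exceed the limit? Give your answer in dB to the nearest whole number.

The untreated sources together contribute 10^(78.5/10) + 10^(74.8/10) = 1.010e+08, i.e. 80.04 dB.
The limit corresponds to 10^(82.4/10) = 1.738e+08; subtracting the fixed part leaves 7.279e+07 for the forklift, i.e. 78.62 dB.
Required insertion loss = 85.9 − 78.62 = 7.28 dB.

7 dB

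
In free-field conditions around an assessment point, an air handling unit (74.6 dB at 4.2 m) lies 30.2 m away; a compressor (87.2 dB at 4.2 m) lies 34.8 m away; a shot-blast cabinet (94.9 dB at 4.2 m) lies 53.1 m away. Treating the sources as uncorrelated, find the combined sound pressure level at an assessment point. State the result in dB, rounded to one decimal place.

Apply inverse-square spreading to bring every level to the receiver, then sum 10^(L/10).
air handling unit: 74.6 − 20·log₁₀(30.2/4.2) = 74.6 − 17.14 = 57.46 dB.
compressor: 87.2 − 20·log₁₀(34.8/4.2) = 87.2 − 18.37 = 68.83 dB.
shot-blast cabinet: 94.9 − 20·log₁₀(53.1/4.2) = 94.9 − 22.04 = 72.86 dB.
Σ 10^(L/10) = 2.754e+07 → L_total = 10·log₁₀(2.754e+07) = 74.40 dB.

74.4 dB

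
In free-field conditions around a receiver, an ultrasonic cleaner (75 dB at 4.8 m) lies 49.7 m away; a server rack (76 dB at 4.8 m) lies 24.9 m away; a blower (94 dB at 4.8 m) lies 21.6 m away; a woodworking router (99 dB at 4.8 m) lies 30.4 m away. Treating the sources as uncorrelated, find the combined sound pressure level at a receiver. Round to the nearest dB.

Apply inverse-square spreading to bring every level to the receiver, then sum 10^(L/10).
ultrasonic cleaner: 75 − 20·log₁₀(49.7/4.8) = 75 − 20.30 = 54.70 dB.
server rack: 76 − 20·log₁₀(24.9/4.8) = 76 − 14.30 = 61.70 dB.
blower: 94 − 20·log₁₀(21.6/4.8) = 94 − 13.06 = 80.94 dB.
woodworking router: 99 − 20·log₁₀(30.4/4.8) = 99 − 16.03 = 82.97 dB.
Σ 10^(L/10) = 3.239e+08 → L_total = 10·log₁₀(3.239e+08) = 85.10 dB.

85 dB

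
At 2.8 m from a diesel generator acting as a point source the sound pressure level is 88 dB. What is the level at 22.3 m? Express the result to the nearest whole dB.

70 dB

Spherical spreading from a point source gives a 20·log₁₀(r₂/r₁) drop.
L₂ = 88 − 20·log₁₀(22.3/2.8) = 88 − 18.023 = 69.98 dB.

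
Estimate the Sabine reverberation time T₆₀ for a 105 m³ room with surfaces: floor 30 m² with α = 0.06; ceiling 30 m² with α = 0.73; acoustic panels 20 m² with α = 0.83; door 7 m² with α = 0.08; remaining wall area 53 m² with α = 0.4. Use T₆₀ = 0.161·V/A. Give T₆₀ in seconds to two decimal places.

Total absorption A = 30·0.06 + 30·0.73 + 20·0.83 + 7·0.08 + 53·0.4 = 62.06 m² sabins.
T₆₀ = 0.161·V/A = 0.161·105/62.06 = 0.272 s.

0.27 s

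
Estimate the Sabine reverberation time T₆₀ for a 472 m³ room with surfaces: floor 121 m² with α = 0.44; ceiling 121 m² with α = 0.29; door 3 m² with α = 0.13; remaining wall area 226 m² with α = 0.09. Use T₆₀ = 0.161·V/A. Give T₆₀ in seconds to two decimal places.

Total absorption A = 121·0.44 + 121·0.29 + 3·0.13 + 226·0.09 = 109.06 m² sabins.
T₆₀ = 0.161·V/A = 0.161·472/109.06 = 0.697 s.

0.70 s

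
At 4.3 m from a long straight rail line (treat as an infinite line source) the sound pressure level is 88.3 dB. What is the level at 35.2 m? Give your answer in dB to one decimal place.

79.2 dB

Line-source attenuation: ΔL = 10·log₁₀(r₂/r₁) = 10·log₁₀(35.2/4.3) = 9.131 dB.
L₂ = 88.3 − 10·log₁₀(35.2/4.3) = 88.3 − 9.131 = 79.17 dB.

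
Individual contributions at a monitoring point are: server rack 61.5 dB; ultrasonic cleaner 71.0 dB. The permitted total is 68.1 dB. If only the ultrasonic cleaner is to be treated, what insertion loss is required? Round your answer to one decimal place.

4.0 dB

The untreated sources together contribute 10^(61.5/10) = 1.413e+06, i.e. 61.50 dB.
The limit corresponds to 10^(68.1/10) = 6.457e+06; subtracting the fixed part leaves 5.044e+06 for the ultrasonic cleaner, i.e. 67.03 dB.
Required insertion loss = 71.0 − 67.03 = 3.97 dB.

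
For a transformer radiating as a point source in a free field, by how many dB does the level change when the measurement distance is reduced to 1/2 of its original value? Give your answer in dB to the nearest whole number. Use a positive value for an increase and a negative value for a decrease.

+6 dB

With spherical spreading the level changes by −20·log₁₀(r₂/r₁).
ΔL = −20·log₁₀(0.5) = +6.02 dB.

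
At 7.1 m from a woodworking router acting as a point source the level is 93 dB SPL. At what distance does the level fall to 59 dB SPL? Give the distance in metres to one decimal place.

355.8 m

The 34.0 dB drop corresponds to a distance ratio of 10^(34.0/20) for a point source.
r₂ = 7.1·10^((93−59)/20) = 7.1·10^(34.0/20) = 355.84 m.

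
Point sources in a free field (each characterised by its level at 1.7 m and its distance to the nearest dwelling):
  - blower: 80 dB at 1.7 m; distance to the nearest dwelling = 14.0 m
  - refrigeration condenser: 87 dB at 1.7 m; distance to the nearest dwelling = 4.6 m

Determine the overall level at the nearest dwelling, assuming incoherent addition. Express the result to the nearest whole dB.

First find each source's level at the receiver (point-source: −20·log₁₀(r/r_ref)), then combine on an intensity basis.
blower: 80 − 20·log₁₀(14.0/1.7) = 80 − 18.31 = 61.69 dB.
refrigeration condenser: 87 − 20·log₁₀(4.6/1.7) = 87 − 8.65 = 78.35 dB.
Σ 10^(L/10) = 6.993e+07 → L_total = 10·log₁₀(6.993e+07) = 78.45 dB.

78 dB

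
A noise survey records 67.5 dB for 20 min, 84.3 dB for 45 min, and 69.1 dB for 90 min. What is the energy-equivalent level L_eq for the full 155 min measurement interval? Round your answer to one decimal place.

79.2 dB

The energy average is taken in the linear domain: L_eq = 10·log₁₀[(Σ tᵢ·10^(Lᵢ/10))/T], T = 155 min.
Σ tᵢ·10^(Lᵢ/10) = 20·10^(67.5/10) + 45·10^(84.3/10) + 90·10^(69.1/10) = 1.296e+10.
L_eq = 10·log₁₀(1.296e+10/155) = 79.22 dB.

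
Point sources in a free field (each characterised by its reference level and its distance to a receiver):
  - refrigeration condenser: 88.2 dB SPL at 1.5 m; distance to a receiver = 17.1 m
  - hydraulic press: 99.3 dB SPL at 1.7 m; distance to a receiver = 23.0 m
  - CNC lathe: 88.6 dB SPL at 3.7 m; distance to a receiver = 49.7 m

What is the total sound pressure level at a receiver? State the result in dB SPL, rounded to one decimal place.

77.5 dB SPL

Propagate each source to the receiver with L = L_ref − 20·log₁₀(r/r_ref), then add intensities.
refrigeration condenser: 88.2 − 20·log₁₀(17.1/1.5) = 88.2 − 21.14 = 67.06 dB SPL.
hydraulic press: 99.3 − 20·log₁₀(23.0/1.7) = 99.3 − 22.63 = 76.67 dB SPL.
CNC lathe: 88.6 − 20·log₁₀(49.7/3.7) = 88.6 − 22.56 = 66.04 dB SPL.
Σ 10^(L/10) = 5.560e+07 → L_total = 10·log₁₀(5.560e+07) = 77.45 dB SPL.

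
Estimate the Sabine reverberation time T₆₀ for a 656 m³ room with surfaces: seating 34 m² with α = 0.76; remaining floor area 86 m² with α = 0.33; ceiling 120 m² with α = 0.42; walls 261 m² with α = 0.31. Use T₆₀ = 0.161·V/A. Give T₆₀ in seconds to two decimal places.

A = Σ Sᵢαᵢ = 34·0.76 + 86·0.33 + 120·0.42 + 261·0.31 = 185.53 m².
T₆₀ = 0.161·V/A = 0.161·656/185.53 = 0.569 s.

0.57 s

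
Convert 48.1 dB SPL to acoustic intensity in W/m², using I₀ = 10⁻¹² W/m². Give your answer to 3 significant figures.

6.46e-08 W/m²

I = I₀·10^(L/10) = 10⁻¹² × 10^(48.1/10) = 10^(-7.190).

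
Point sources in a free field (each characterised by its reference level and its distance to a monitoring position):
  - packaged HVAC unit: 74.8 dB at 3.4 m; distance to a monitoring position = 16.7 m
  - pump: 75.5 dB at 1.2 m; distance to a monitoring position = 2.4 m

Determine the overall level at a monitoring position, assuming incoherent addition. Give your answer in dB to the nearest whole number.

70 dB

Apply inverse-square spreading to bring every level to the receiver, then sum 10^(L/10).
packaged HVAC unit: 74.8 − 20·log₁₀(16.7/3.4) = 74.8 − 13.82 = 60.98 dB.
pump: 75.5 − 20·log₁₀(2.4/1.2) = 75.5 − 6.02 = 69.48 dB.
Σ 10^(L/10) = 1.012e+07 → L_total = 10·log₁₀(1.012e+07) = 70.05 dB.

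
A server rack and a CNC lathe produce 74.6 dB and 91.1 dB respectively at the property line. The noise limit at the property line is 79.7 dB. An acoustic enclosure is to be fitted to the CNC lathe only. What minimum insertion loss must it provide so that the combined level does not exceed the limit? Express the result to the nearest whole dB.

13 dB

Fixed contribution from the other source: Σ 10^(L/10) = 10^(74.6/10) = 2.884e+07 (74.60 dB).
The limit corresponds to 10^(79.7/10) = 9.333e+07; subtracting the fixed part leaves 6.449e+07 for the CNC lathe, i.e. 78.09 dB.
Required insertion loss = 91.1 − 78.09 = 13.01 dB.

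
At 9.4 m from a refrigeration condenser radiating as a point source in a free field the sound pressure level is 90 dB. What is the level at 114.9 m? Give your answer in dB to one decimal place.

68.3 dB

For a point source, L₂ = L₁ − 20·log₁₀(r₂/r₁).
L₂ = 90 − 20·log₁₀(114.9/9.4) = 90 − 21.744 = 68.26 dB.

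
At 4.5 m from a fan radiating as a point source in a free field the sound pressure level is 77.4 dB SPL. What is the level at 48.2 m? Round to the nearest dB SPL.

57 dB SPL

Spherical spreading from a point source gives a 20·log₁₀(r₂/r₁) drop.
L₂ = 77.4 − 20·log₁₀(48.2/4.5) = 77.4 − 20.597 = 56.80 dB SPL.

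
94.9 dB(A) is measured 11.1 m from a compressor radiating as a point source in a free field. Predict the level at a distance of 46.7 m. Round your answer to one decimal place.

82.4 dB(A)

Point-source attenuation: ΔL = 20·log₁₀(r₂/r₁) = 20·log₁₀(46.7/11.1) = 12.480 dB.
L₂ = 94.9 − 20·log₁₀(46.7/11.1) = 94.9 − 12.480 = 82.42 dB(A).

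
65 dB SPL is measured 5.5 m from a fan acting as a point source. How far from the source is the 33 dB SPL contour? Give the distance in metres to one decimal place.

For a point source L₁ − L₂ = 20·log₁₀(r₂/r₁), so r₂ = r₁·10^((L₁−L₂)/20).
r₂ = 5.5·10^((65−33)/20) = 5.5·10^(32.0/20) = 218.96 m.

219.0 m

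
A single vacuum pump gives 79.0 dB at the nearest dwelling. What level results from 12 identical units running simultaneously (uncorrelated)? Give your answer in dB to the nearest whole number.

90 dB

N identical incoherent sources raise the level by 10·log₁₀ N.
L_total = 79.0 + 10·log₁₀(12) = 79.0 + 10.792 = 89.79 dB.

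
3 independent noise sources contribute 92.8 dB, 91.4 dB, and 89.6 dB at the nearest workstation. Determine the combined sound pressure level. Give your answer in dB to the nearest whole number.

96 dB

For uncorrelated sources the intensities add, so convert each level to linear form, sum, and take 10·log₁₀ of the total.
Σ 10^(L/10) = 10^(92.8/10) + 10^(91.4/10) + 10^(89.6/10) = 4.198e+09.
L_total = 10·log₁₀(4.198e+09) = 96.23 dB.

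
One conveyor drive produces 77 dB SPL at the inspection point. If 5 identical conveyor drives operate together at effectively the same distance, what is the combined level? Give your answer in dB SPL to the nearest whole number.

L_total = L₁ + 10·log₁₀ N for N identical incoherent sources.
L_total = 77 + 10·log₁₀(5) = 77 + 6.990 = 83.99 dB SPL.

84 dB SPL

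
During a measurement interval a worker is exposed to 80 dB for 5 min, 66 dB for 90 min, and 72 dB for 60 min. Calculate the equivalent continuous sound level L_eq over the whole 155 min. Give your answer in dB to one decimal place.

The energy average is taken in the linear domain: L_eq = 10·log₁₀[(Σ tᵢ·10^(Lᵢ/10))/T], T = 155 min.
Σ tᵢ·10^(Lᵢ/10) = 5·10^(80/10) + 90·10^(66/10) + 60·10^(72/10) = 1.809e+09.
L_eq = 10·log₁₀(1.809e+09/155) = 70.67 dB.

70.7 dB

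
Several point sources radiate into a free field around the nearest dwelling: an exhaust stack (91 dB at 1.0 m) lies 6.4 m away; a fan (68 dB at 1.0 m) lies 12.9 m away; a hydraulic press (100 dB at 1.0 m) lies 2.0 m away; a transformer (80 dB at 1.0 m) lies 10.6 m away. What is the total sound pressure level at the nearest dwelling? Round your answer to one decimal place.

94.0 dB

First find each source's level at the receiver (point-source: −20·log₁₀(r/r_ref)), then combine on an intensity basis.
exhaust stack: 91 − 20·log₁₀(6.4/1.0) = 91 − 16.12 = 74.88 dB.
fan: 68 − 20·log₁₀(12.9/1.0) = 68 − 22.21 = 45.79 dB.
hydraulic press: 100 − 20·log₁₀(2.0/1.0) = 100 − 6.02 = 93.98 dB.
transformer: 80 − 20·log₁₀(10.6/1.0) = 80 − 20.51 = 59.49 dB.
Σ 10^(L/10) = 2.532e+09 → L_total = 10·log₁₀(2.532e+09) = 94.03 dB.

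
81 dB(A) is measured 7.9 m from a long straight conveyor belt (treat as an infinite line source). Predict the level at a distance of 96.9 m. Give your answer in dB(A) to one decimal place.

70.1 dB(A)

Cylindrical spreading from a line source gives a 10·log₁₀(r₂/r₁) drop.
L₂ = 81 − 10·log₁₀(96.9/7.9) = 81 − 10.887 = 70.11 dB(A).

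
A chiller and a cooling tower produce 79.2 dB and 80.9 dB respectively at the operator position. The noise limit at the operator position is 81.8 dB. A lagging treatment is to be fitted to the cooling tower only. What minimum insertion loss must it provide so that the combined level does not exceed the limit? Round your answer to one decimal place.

2.6 dB

Fixed contribution from the other source: Σ 10^(L/10) = 10^(79.2/10) = 8.318e+07 (79.20 dB).
The limit corresponds to 10^(81.8/10) = 1.514e+08; subtracting the fixed part leaves 6.818e+07 for the cooling tower, i.e. 78.34 dB.
So the cooling tower must be reduced from 80.9 to 78.34 dB: IL = 2.56 dB.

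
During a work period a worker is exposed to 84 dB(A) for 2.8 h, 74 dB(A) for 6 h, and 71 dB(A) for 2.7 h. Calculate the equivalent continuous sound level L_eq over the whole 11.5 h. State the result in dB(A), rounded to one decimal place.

78.9 dB(A)

Weight each interval's intensity by its duration and average over T = 11.5 h:
Σ tᵢ·10^(Lᵢ/10) = 2.8·10^(84/10) + 6·10^(74/10) + 2.7·10^(71/10) = 8.880e+08.
L_eq = 10·log₁₀(8.880e+08/11.5) = 78.88 dB(A).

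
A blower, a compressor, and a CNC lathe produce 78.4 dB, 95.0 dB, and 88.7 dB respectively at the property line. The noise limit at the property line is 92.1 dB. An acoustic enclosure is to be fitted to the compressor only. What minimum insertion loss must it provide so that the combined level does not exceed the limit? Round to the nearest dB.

6 dB

Everything except the compressor sums to 10^(78.4/10) + 10^(88.7/10) = 8.105e+08 in linear terms, 89.09 dB.
To meet 92.1 dB overall, the treated compressor may contribute at most 10^(92.1/10) − 8.105e+08 = 8.113e+08, i.e. 89.09 dB.
Required insertion loss = 95.0 − 89.09 = 5.91 dB.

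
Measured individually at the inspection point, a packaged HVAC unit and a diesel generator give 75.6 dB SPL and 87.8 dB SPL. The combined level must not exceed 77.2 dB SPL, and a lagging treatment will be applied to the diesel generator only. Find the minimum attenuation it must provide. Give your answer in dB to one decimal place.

Everything except the diesel generator sums to 10^(75.6/10) = 3.631e+07 in linear terms, 75.60 dB SPL.
To meet 77.2 dB SPL overall, the treated diesel generator may contribute at most 10^(77.2/10) − 3.631e+07 = 1.617e+07, i.e. 72.09 dB SPL.
Required insertion loss = 87.8 − 72.09 = 15.71 dB.

15.7 dB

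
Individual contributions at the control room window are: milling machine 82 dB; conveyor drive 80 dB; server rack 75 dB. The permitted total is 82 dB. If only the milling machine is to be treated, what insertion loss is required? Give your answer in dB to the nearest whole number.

The untreated sources together contribute 10^(80/10) + 10^(75/10) = 1.316e+08, i.e. 81.19 dB.
To meet 82 dB overall, the treated milling machine may contribute at most 10^(82/10) − 1.316e+08 = 2.687e+07, i.e. 74.29 dB.
Required insertion loss = 82 − 74.29 = 7.71 dB.

8 dB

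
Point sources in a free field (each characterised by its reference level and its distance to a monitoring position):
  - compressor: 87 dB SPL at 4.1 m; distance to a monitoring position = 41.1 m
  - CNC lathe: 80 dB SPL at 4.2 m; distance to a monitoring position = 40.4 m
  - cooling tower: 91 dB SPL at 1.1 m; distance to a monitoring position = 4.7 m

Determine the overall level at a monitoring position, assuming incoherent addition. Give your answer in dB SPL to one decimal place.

First find each source's level at the receiver (point-source: −20·log₁₀(r/r_ref)), then combine on an intensity basis.
compressor: 87 − 20·log₁₀(41.1/4.1) = 87 − 20.02 = 66.98 dB SPL.
CNC lathe: 80 − 20·log₁₀(40.4/4.2) = 80 − 19.66 = 60.34 dB SPL.
cooling tower: 91 − 20·log₁₀(4.7/1.1) = 91 − 12.61 = 78.39 dB SPL.
Σ 10^(L/10) = 7.503e+07 → L_total = 10·log₁₀(7.503e+07) = 78.75 dB SPL.

78.8 dB SPL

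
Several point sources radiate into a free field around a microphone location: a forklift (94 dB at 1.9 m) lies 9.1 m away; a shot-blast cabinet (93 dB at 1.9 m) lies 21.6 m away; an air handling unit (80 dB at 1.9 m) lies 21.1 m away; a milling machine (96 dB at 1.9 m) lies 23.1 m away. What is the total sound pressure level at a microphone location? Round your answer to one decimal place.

First find each source's level at the receiver (point-source: −20·log₁₀(r/r_ref)), then combine on an intensity basis.
forklift: 94 − 20·log₁₀(9.1/1.9) = 94 − 13.61 = 80.39 dB.
shot-blast cabinet: 93 − 20·log₁₀(21.6/1.9) = 93 − 21.11 = 71.89 dB.
air handling unit: 80 − 20·log₁₀(21.1/1.9) = 80 − 20.91 = 59.09 dB.
milling machine: 96 − 20·log₁₀(23.1/1.9) = 96 − 21.70 = 74.30 dB.
Σ 10^(L/10) = 1.527e+08 → L_total = 10·log₁₀(1.527e+08) = 81.84 dB.

81.8 dB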